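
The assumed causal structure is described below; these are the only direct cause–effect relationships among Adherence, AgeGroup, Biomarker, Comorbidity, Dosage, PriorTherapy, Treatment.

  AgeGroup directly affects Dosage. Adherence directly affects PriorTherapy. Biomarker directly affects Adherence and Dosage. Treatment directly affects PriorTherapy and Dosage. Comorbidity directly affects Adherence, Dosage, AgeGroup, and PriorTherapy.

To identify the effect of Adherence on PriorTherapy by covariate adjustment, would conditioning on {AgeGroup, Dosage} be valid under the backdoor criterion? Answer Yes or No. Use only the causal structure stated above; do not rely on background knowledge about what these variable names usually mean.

No

Backdoor paths from Adherence to PriorTherapy (paths whose first edge points into Adherence):
  P1: Adherence <- Comorbidity -> AgeGroup -> Dosage <- Treatment -> PriorTherapy
  P2: Adherence <- Comorbidity -> Dosage <- Treatment -> PriorTherapy
  P3: Adherence <- Comorbidity -> PriorTherapy
  P4: Adherence <- Biomarker -> Dosage <- Comorbidity -> PriorTherapy
  P5: Adherence <- Biomarker -> Dosage <- Treatment -> PriorTherapy
  P6: Adherence <- Biomarker -> Dosage <- AgeGroup <- Comorbidity -> PriorTherapy
Condition 1 (no descendant of Adherence in the set): holds — descendants of Adherence are {PriorTherapy}; none are in {AgeGroup, Dosage}.
Condition 2 (every backdoor path blocked by {AgeGroup, Dosage}):
  P1: blocked at chain node AgeGroup ∈ conditioning set.
  P2: open — collider(s) Dosage are conditioned on (or have a conditioned descendant) and no non-collider on the path is in the set.
  P3: open — no interior node is in the conditioning set.
  P4: open — collider(s) Dosage are conditioned on (or have a conditioned descendant) and no non-collider on the path is in the set.
  P5: open — collider(s) Dosage are conditioned on (or have a conditioned descendant) and no non-collider on the path is in the set.
  P6: blocked at chain node AgeGroup ∈ conditioning set.
{AgeGroup, Dosage} does not satisfy the backdoor criterion.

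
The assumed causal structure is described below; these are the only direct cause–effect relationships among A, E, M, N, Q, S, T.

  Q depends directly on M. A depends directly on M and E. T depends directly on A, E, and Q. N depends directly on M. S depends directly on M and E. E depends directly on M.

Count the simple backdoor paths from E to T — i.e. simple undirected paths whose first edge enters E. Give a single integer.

2

A backdoor path from E to T is any simple undirected path whose first edge points into E (i.e. leaves E via a parent).
Parents of E: {M}.
Enumerating:
  P1: E <- M -> Q -> T
  P2: E <- M -> A -> T
That exhausts the simple backdoor paths. Count: 2.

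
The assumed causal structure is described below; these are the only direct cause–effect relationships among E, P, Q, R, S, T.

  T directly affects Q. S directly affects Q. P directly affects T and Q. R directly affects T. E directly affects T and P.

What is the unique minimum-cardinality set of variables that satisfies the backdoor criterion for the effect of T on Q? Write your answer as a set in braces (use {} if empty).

Variables eligible for adjustment (non-descendants of T, excluding T and Q): {E, P, R, S}.
Backdoor paths from T to Q:
  P1: T <- E -> P -> Q
  P2: T <- P -> Q
The empty set is not sufficient: P1 (T <- E -> P -> Q) has no collider blocking it and no conditioned non-collider, so it is open.
Try {P}:
  P1: blocked at chain node P ∈ conditioning set.
  P2: blocked at fork node P ∈ conditioning set.
{P} contains no descendant of T and blocks every backdoor path.
No other singleton works — e.g. {E} leaves P2 open — so {P} is the unique smallest valid adjustment set.

{P}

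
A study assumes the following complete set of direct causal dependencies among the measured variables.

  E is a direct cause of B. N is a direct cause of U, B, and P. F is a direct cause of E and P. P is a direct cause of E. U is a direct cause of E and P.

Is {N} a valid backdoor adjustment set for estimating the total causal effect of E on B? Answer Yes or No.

Backdoor paths from E to B (paths whose first edge points into E):
  P1: E <- F -> P <- N -> B
  P2: E <- F -> P <- U <- N -> B
  P3: E <- U <- N -> B
  P4: E <- U -> P <- N -> B
  P5: E <- P <- N -> B
  P6: E <- P <- U <- N -> B
Condition 1 (no descendant of E in the set): holds — descendants of E are {B}; none are in {N}.
Condition 2 (every backdoor path blocked by {N}):
  P1: blocked at collider P (neither it nor any descendant is in the conditioning set).
  P2: blocked at collider P (neither it nor any descendant is in the conditioning set).
  P3: blocked at fork node N ∈ conditioning set.
  P4: blocked at collider P (neither it nor any descendant is in the conditioning set).
  P5: blocked at fork node N ∈ conditioning set.
  P6: blocked at fork node N ∈ conditioning set.
{N} satisfies the backdoor criterion.

Yes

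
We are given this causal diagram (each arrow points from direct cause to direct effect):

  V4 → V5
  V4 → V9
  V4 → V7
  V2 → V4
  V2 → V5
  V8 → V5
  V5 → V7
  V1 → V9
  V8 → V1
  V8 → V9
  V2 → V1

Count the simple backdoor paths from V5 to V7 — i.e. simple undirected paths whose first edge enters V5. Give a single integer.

A backdoor path from V5 to V7 is any simple undirected path whose first edge points into V5 (i.e. leaves V5 via a parent).
Parents of V5: {V2, V4, V8}.
Enumerating:
  P1: V5 <- V2 -> V4 -> V7
  P2: V5 <- V2 -> V1 <- V8 -> V9 <- V4 -> V7
  P3: V5 <- V2 -> V1 -> V9 <- V4 -> V7
  P4: V5 <- V4 -> V7
  P5: V5 <- V8 -> V1 <- V2 -> V4 -> V7
  P6: V5 <- V8 -> V1 -> V9 <- V4 -> V7
  P7: V5 <- V8 -> V9 <- V4 -> V7
  P8: V5 <- V8 -> V9 <- V1 <- V2 -> V4 -> V7
That exhausts the simple backdoor paths. Count: 8.

8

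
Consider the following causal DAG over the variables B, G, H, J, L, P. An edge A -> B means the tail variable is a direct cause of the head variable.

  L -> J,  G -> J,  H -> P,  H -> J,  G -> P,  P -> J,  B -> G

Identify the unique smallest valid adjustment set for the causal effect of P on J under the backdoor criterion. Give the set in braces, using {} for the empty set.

{G, H}

Variables eligible for adjustment (non-descendants of P, excluding P and J): {B, G, H, L}.
Backdoor paths from P to J:
  P1: P <- G -> J
  P2: P <- H -> J
The empty set is not sufficient: P1 (P <- G -> J) has no collider blocking it and no conditioned non-collider, so it is open.
Try {G, H}:
  P1: blocked at fork node G ∈ conditioning set.
  P2: blocked at fork node H ∈ conditioning set.
{G, H} contains no descendant of P and blocks every backdoor path.
Every element of {G, H} is needed (dropping G leaves P1 open; dropping H leaves P2 open), so no proper subset is valid.
Among all size-2 subsets of the eligible variables, only {G, H} blocks every backdoor path, so it is the unique smallest valid adjustment set.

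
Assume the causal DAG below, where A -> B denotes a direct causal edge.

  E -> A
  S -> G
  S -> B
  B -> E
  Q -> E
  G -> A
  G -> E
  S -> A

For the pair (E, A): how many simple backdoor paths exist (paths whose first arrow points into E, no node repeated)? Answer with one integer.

4

A backdoor path from E to A is any simple undirected path whose first edge points into E (i.e. leaves E via a parent).
Parents of E: {B, G, Q}.
Enumerating:
  P1: E <- B <- S -> G -> A
  P2: E <- B <- S -> A
  P3: E <- G <- S -> A
  P4: E <- G -> A
That exhausts the simple backdoor paths. Count: 4.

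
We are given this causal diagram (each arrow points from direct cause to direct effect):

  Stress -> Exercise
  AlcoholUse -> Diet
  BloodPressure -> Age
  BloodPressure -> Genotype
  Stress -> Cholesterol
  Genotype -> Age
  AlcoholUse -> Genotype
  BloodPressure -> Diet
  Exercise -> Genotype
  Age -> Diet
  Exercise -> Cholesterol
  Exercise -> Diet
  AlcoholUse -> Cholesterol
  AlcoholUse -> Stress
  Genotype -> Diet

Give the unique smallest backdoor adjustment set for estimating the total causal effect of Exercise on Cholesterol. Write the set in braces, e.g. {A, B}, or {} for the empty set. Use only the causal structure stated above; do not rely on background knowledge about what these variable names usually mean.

{Stress}

Variables eligible for adjustment (non-descendants of Exercise, excluding Exercise and Cholesterol): {AlcoholUse, BloodPressure, Stress}.
Backdoor paths from Exercise to Cholesterol:
  P1: Exercise <- Stress <- AlcoholUse -> Cholesterol
  P2: Exercise <- Stress -> Cholesterol
The empty set is not sufficient: P1 (Exercise <- Stress <- AlcoholUse -> Cholesterol) has no collider blocking it and no conditioned non-collider, so it is open.
Try {Stress}:
  P1: blocked at chain node Stress ∈ conditioning set.
  P2: blocked at fork node Stress ∈ conditioning set.
{Stress} contains no descendant of Exercise and blocks every backdoor path.
No other singleton works — e.g. {AlcoholUse} leaves P2 open — so {Stress} is the unique smallest valid adjustment set.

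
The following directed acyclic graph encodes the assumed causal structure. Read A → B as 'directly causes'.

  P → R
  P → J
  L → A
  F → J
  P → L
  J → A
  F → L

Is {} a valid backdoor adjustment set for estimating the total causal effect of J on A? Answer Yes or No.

Backdoor paths from J to A (paths whose first edge points into J):
  P1: J <- F -> L -> A
  P2: J <- P -> L -> A
Condition 1 (no descendant of J in the set): holds — descendants of J are {A}; none are in {}.
Condition 2 (every backdoor path blocked by {}):
  P1: open — no interior node is in the conditioning set.
  P2: open — no interior node is in the conditioning set.
{} does not satisfy the backdoor criterion.

No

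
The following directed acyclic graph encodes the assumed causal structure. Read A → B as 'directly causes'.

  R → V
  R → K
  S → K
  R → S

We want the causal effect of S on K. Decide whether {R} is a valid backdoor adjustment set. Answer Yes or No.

Backdoor paths from S to K (paths whose first edge points into S):
  P1: S <- R -> K
Condition 1 (no descendant of S in the set): holds — descendants of S are {K}; none are in {R}.
Condition 2 (every backdoor path blocked by {R}):
  P1: blocked at fork node R ∈ conditioning set.
{R} satisfies the backdoor criterion.

Yes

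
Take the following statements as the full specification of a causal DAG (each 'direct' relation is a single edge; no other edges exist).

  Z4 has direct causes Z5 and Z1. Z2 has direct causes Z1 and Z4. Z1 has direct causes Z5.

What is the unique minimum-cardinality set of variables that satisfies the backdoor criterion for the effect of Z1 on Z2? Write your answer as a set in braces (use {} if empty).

Variables eligible for adjustment (non-descendants of Z1, excluding Z1 and Z2): {Z5}.
Backdoor paths from Z1 to Z2:
  P1: Z1 <- Z5 -> Z4 -> Z2
The empty set is not sufficient: P1 (Z1 <- Z5 -> Z4 -> Z2) has no collider blocking it and no conditioned non-collider, so it is open.
Try {Z5}:
  P1: blocked at fork node Z5 ∈ conditioning set.
{Z5} contains no descendant of Z1 and blocks every backdoor path.
{Z5} is the unique smallest valid adjustment set.

{Z5}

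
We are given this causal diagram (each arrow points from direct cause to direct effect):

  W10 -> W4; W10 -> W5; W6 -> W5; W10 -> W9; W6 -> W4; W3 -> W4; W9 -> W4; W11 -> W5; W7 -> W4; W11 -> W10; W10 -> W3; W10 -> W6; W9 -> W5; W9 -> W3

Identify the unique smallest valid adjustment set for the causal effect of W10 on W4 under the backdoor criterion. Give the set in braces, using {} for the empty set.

{}

Variables eligible for adjustment (non-descendants of W10, excluding W10 and W4): {W11, W7}.
Backdoor paths from W10 to W4:
  P1: W10 <- W11 -> W5 <- W6 -> W4
  P2: W10 <- W11 -> W5 <- W9 -> W3 -> W4
  P3: W10 <- W11 -> W5 <- W9 -> W4
Each backdoor path contains an unconditioned collider, so every path is already blocked with the empty conditioning set:
  P1: blocked at collider W5 (neither it nor any descendant is in the conditioning set).
  P2: blocked at collider W5 (neither it nor any descendant is in the conditioning set).
  P3: blocked at collider W5 (neither it nor any descendant is in the conditioning set).
The empty set is therefore the unique smallest valid set.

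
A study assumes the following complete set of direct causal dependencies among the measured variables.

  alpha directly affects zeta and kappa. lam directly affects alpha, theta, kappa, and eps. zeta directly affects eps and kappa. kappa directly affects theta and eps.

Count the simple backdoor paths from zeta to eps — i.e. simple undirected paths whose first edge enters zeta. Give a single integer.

A backdoor path from zeta to eps is any simple undirected path whose first edge points into zeta (i.e. leaves zeta via a parent).
Parents of zeta: {alpha}.
Enumerating:
  P1: zeta <- alpha <- lam -> kappa -> eps
  P2: zeta <- alpha <- lam -> theta <- kappa -> eps
  P3: zeta <- alpha <- lam -> eps
  P4: zeta <- alpha -> kappa <- lam -> eps
  P5: zeta <- alpha -> kappa -> theta <- lam -> eps
  P6: zeta <- alpha -> kappa -> eps
That exhausts the simple backdoor paths. Count: 6.

6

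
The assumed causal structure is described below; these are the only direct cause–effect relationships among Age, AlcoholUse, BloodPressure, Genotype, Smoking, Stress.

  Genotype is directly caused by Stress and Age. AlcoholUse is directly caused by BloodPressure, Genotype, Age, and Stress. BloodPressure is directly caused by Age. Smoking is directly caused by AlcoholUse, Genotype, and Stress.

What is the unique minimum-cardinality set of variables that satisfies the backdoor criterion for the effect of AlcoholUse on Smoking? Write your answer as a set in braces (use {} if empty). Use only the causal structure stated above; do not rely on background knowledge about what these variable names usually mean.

Variables eligible for adjustment (non-descendants of AlcoholUse, excluding AlcoholUse and Smoking): {Age, BloodPressure, Genotype, Stress}.
Backdoor paths from AlcoholUse to Smoking:
  P1: AlcoholUse <- Stress -> Genotype -> Smoking
  P2: AlcoholUse <- Stress -> Smoking
  P3: AlcoholUse <- Age -> Genotype <- Stress -> Smoking
  P4: AlcoholUse <- Age -> Genotype -> Smoking
  P5: AlcoholUse <- Genotype <- Stress -> Smoking
  P6: AlcoholUse <- Genotype -> Smoking
  P7: AlcoholUse <- BloodPressure <- Age -> Genotype <- Stress -> Smoking
  P8: AlcoholUse <- BloodPressure <- Age -> Genotype -> Smoking
The empty set is not sufficient: P1 (AlcoholUse <- Stress -> Genotype -> Smoking) has no collider blocking it and no conditioned non-collider, so it is open.
Try {Genotype, Stress}:
  P1: blocked at fork node Stress ∈ conditioning set.
  P2: blocked at fork node Stress ∈ conditioning set.
  P3: blocked at fork node Stress ∈ conditioning set.
  P4: blocked at chain node Genotype ∈ conditioning set.
  P5: blocked at chain node Genotype ∈ conditioning set.
  P6: blocked at fork node Genotype ∈ conditioning set.
  P7: blocked at fork node Stress ∈ conditioning set.
  P8: blocked at chain node Genotype ∈ conditioning set.
{Genotype, Stress} contains no descendant of AlcoholUse and blocks every backdoor path.
Every element of {Genotype, Stress} is needed (dropping Genotype leaves P4 open; dropping Stress leaves P2 open), so no proper subset is valid.
Among all size-2 subsets of the eligible variables, only {Genotype, Stress} blocks every backdoor path, so it is the unique smallest valid adjustment set.

{Genotype, Stress}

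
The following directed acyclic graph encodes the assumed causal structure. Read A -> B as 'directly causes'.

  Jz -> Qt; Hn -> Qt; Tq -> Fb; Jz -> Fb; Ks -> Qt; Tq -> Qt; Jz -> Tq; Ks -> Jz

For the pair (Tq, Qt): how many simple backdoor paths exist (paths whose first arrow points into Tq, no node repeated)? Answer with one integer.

A backdoor path from Tq to Qt is any simple undirected path whose first edge points into Tq (i.e. leaves Tq via a parent).
Parents of Tq: {Jz}.
Enumerating:
  P1: Tq <- Jz <- Ks -> Qt
  P2: Tq <- Jz -> Qt
That exhausts the simple backdoor paths. Count: 2.

2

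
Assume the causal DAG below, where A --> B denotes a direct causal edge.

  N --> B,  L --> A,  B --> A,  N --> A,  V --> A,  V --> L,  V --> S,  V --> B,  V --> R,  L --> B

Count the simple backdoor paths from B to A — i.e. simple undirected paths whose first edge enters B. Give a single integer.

A backdoor path from B to A is any simple undirected path whose first edge points into B (i.e. leaves B via a parent).
Parents of B: {L, N, V}.
Enumerating:
  P1: B <- V -> L -> A
  P2: B <- V -> A
  P3: B <- N -> A
  P4: B <- L <- V -> A
  P5: B <- L -> A
That exhausts the simple backdoor paths. Count: 5.

5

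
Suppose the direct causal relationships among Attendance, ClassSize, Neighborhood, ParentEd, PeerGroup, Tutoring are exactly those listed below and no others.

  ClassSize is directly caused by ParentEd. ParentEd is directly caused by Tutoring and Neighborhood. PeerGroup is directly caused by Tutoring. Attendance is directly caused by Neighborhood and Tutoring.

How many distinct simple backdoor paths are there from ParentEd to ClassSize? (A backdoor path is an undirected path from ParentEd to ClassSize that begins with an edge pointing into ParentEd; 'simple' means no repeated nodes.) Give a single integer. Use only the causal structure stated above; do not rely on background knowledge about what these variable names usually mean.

0

A backdoor path from ParentEd to ClassSize is any simple undirected path whose first edge points into ParentEd (i.e. leaves ParentEd via a parent).
Parents of ParentEd: {Neighborhood, Tutoring}.
No simple path from any parent of ParentEd reaches ClassSize without revisiting ParentEd, so there are no backdoor paths.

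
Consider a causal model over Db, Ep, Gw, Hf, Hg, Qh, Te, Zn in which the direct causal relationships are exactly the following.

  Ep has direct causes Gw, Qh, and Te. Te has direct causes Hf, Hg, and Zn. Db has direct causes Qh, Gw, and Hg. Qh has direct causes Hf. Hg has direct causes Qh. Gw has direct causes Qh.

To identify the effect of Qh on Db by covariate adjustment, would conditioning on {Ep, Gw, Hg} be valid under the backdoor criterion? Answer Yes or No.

No

Backdoor paths from Qh to Db (paths whose first edge points into Qh):
  P1: Qh <- Hf -> Te <- Hg -> Db
  P2: Qh <- Hf -> Te -> Ep <- Gw -> Db
Condition 1 (no descendant of Qh in the set): FAILS — Ep, Gw, and Hg are descendants of Qh.
Condition 2 (every backdoor path blocked by {Ep, Gw, Hg}):
  P1: blocked at fork node Hg ∈ conditioning set.
  P2: blocked at fork node Gw ∈ conditioning set.
{Ep, Gw, Hg} does not satisfy the backdoor criterion.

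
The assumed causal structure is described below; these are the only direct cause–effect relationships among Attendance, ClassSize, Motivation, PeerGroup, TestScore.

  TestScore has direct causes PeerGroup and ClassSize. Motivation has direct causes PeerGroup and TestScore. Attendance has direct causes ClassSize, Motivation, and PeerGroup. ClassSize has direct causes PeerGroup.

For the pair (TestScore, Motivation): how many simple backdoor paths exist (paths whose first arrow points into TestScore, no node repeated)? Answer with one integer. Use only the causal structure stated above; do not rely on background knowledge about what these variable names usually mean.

A backdoor path from TestScore to Motivation is any simple undirected path whose first edge points into TestScore (i.e. leaves TestScore via a parent).
Parents of TestScore: {ClassSize, PeerGroup}.
Enumerating:
  P1: TestScore <- PeerGroup -> ClassSize -> Attendance <- Motivation
  P2: TestScore <- PeerGroup -> Motivation
  P3: TestScore <- PeerGroup -> Attendance <- Motivation
  P4: TestScore <- ClassSize <- PeerGroup -> Motivation
  P5: TestScore <- ClassSize <- PeerGroup -> Attendance <- Motivation
  P6: TestScore <- ClassSize -> Attendance <- PeerGroup -> Motivation
  P7: TestScore <- ClassSize -> Attendance <- Motivation
That exhausts the simple backdoor paths. Count: 7.

7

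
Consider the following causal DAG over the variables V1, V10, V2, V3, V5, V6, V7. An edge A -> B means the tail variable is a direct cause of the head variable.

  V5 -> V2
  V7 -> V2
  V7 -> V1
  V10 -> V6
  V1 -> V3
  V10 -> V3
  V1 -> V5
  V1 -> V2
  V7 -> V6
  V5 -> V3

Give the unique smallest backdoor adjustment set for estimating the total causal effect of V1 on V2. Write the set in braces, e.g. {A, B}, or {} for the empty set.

{V7}

Variables eligible for adjustment (non-descendants of V1, excluding V1 and V2): {V10, V6, V7}.
Backdoor paths from V1 to V2:
  P1: V1 <- V7 -> V2
  P2: V1 <- V7 -> V6 <- V10 -> V3 <- V5 -> V2
The empty set is not sufficient: P1 (V1 <- V7 -> V2) has no collider blocking it and no conditioned non-collider, so it is open.
Try {V7}:
  P1: blocked at fork node V7 ∈ conditioning set.
  P2: blocked at fork node V7 ∈ conditioning set.
{V7} contains no descendant of V1 and blocks every backdoor path.
No other singleton works — e.g. {V10} leaves P1 open — so {V7} is the unique smallest valid adjustment set.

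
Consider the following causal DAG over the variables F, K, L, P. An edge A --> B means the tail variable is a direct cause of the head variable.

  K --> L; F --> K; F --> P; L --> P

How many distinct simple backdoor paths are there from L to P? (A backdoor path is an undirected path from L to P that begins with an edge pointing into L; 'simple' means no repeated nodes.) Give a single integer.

1

A backdoor path from L to P is any simple undirected path whose first edge points into L (i.e. leaves L via a parent).
Parents of L: {K}.
Enumerating:
  P1: L <- K <- F -> P
That exhausts the simple backdoor paths. Count: 1.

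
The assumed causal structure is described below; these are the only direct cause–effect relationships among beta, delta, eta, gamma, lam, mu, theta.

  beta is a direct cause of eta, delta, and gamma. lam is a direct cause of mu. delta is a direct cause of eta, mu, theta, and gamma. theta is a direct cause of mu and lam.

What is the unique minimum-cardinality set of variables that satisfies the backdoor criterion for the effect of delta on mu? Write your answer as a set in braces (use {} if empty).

{}

Variables eligible for adjustment (non-descendants of delta, excluding delta and mu): {beta}.
Backdoor paths from delta to mu:
  (none)
With no backdoor paths the empty set already satisfies the criterion, and it is trivially minimal.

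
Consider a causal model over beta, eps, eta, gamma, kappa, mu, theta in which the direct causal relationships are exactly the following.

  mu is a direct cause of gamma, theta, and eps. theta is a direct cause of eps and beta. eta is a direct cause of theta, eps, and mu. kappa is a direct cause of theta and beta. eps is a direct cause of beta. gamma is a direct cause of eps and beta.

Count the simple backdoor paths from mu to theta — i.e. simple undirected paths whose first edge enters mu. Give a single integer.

6

A backdoor path from mu to theta is any simple undirected path whose first edge points into mu (i.e. leaves mu via a parent).
Parents of mu: {eta}.
Enumerating:
  P1: mu <- eta -> theta
  P2: mu <- eta -> eps <- theta
  P3: mu <- eta -> eps <- gamma -> beta <- kappa -> theta
  P4: mu <- eta -> eps <- gamma -> beta <- theta
  P5: mu <- eta -> eps -> beta <- kappa -> theta
  P6: mu <- eta -> eps -> beta <- theta
That exhausts the simple backdoor paths. Count: 6.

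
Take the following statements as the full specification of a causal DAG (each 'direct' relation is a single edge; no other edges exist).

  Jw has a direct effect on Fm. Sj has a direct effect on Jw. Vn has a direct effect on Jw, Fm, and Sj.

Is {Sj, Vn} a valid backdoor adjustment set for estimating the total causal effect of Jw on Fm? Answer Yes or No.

Backdoor paths from Jw to Fm (paths whose first edge points into Jw):
  P1: Jw <- Vn -> Fm
  P2: Jw <- Sj <- Vn -> Fm
Condition 1 (no descendant of Jw in the set): holds — descendants of Jw are {Fm}; none are in {Sj, Vn}.
Condition 2 (every backdoor path blocked by {Sj, Vn}):
  P1: blocked at fork node Vn ∈ conditioning set.
  P2: blocked at chain node Sj ∈ conditioning set.
{Sj, Vn} satisfies the backdoor criterion.

Yes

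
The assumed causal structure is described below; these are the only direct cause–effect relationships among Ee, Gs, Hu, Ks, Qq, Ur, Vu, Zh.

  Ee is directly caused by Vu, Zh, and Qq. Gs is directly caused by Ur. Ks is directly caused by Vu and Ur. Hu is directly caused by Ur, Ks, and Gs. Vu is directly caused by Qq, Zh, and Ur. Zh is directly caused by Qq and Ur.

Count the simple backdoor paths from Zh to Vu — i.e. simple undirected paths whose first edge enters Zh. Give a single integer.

6

A backdoor path from Zh to Vu is any simple undirected path whose first edge points into Zh (i.e. leaves Zh via a parent).
Parents of Zh: {Qq, Ur}.
Enumerating:
  P1: Zh <- Ur -> Gs -> Hu <- Ks <- Vu
  P2: Zh <- Ur -> Vu
  P3: Zh <- Ur -> Ks <- Vu
  P4: Zh <- Ur -> Hu <- Ks <- Vu
  P5: Zh <- Qq -> Vu
  P6: Zh <- Qq -> Ee <- Vu
That exhausts the simple backdoor paths. Count: 6.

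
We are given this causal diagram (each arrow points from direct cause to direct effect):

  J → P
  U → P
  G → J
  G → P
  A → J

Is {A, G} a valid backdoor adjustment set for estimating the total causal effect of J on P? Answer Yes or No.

Yes

Backdoor paths from J to P (paths whose first edge points into J):
  P1: J <- G -> P
Condition 1 (no descendant of J in the set): holds — descendants of J are {P}; none are in {A, G}.
Condition 2 (every backdoor path blocked by {A, G}):
  P1: blocked at fork node G ∈ conditioning set.
{A, G} satisfies the backdoor criterion.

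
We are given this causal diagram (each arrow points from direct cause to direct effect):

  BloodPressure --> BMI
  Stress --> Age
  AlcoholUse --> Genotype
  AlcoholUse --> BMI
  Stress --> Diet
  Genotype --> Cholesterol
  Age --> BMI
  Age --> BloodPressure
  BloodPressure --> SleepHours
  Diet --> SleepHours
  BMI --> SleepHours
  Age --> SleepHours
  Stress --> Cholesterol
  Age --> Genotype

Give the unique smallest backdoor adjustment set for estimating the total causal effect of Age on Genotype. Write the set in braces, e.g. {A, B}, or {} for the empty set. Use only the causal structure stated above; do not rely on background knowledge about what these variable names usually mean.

Variables eligible for adjustment (non-descendants of Age, excluding Age and Genotype): {AlcoholUse, Diet, Stress}.
Backdoor paths from Age to Genotype:
  P1: Age <- Stress -> Diet -> SleepHours <- BloodPressure -> BMI <- AlcoholUse -> Genotype
  P2: Age <- Stress -> Diet -> SleepHours <- BMI <- AlcoholUse -> Genotype
  P3: Age <- Stress -> Cholesterol <- Genotype
Each backdoor path contains an unconditioned collider, so every path is already blocked with the empty conditioning set:
  P1: blocked at collider SleepHours (neither it nor any descendant is in the conditioning set).
  P2: blocked at collider SleepHours (neither it nor any descendant is in the conditioning set).
  P3: blocked at collider Cholesterol (neither it nor any descendant is in the conditioning set).
The empty set is therefore the unique smallest valid set.

{}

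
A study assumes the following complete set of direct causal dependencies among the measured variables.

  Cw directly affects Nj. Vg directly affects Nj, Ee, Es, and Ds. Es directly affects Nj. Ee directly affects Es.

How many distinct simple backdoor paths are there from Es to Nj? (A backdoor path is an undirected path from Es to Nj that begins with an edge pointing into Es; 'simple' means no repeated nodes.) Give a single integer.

A backdoor path from Es to Nj is any simple undirected path whose first edge points into Es (i.e. leaves Es via a parent).
Parents of Es: {Ee, Vg}.
Enumerating:
  P1: Es <- Vg -> Nj
  P2: Es <- Ee <- Vg -> Nj
That exhausts the simple backdoor paths. Count: 2.

2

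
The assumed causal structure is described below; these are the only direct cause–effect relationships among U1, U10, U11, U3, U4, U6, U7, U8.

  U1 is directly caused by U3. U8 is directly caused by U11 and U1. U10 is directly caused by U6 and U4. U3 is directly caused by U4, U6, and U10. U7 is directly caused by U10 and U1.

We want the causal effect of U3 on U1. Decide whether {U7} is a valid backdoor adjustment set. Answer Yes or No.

Backdoor paths from U3 to U1 (paths whose first edge points into U3):
  P1: U3 <- U6 -> U10 -> U7 <- U1
  P2: U3 <- U4 -> U10 -> U7 <- U1
  P3: U3 <- U10 -> U7 <- U1
Condition 1 (no descendant of U3 in the set): FAILS — U7 is a descendant of U3.
Condition 2 (every backdoor path blocked by {U7}):
  P1: open — collider(s) U7 are conditioned on (or have a conditioned descendant) and no non-collider on the path is in the set.
  P2: open — collider(s) U7 are conditioned on (or have a conditioned descendant) and no non-collider on the path is in the set.
  P3: open — collider(s) U7 are conditioned on (or have a conditioned descendant) and no non-collider on the path is in the set.
{U7} does not satisfy the backdoor criterion.

No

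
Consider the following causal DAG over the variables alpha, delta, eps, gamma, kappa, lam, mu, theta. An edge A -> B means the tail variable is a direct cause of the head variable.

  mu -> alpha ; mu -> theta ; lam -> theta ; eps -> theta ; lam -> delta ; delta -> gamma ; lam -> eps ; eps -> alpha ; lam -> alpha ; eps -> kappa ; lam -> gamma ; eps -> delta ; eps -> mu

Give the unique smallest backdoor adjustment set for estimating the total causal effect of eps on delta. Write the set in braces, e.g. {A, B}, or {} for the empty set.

{lam}

Variables eligible for adjustment (non-descendants of eps, excluding eps and delta): {lam}.
Backdoor paths from eps to delta:
  P1: eps <- lam -> delta
  P2: eps <- lam -> gamma <- delta
The empty set is not sufficient: P1 (eps <- lam -> delta) has no collider blocking it and no conditioned non-collider, so it is open.
Try {lam}:
  P1: blocked at fork node lam ∈ conditioning set.
  P2: blocked at fork node lam ∈ conditioning set.
{lam} contains no descendant of eps and blocks every backdoor path.
{lam} is the unique smallest valid adjustment set.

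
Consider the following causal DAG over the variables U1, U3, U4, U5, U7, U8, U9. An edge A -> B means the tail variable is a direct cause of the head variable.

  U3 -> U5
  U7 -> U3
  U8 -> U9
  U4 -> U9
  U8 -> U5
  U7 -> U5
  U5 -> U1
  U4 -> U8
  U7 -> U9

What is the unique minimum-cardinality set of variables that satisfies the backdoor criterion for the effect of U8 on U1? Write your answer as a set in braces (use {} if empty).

{}

Variables eligible for adjustment (non-descendants of U8, excluding U8 and U1): {U3, U4, U7}.
Backdoor paths from U8 to U1:
  P1: U8 <- U4 -> U9 <- U7 -> U3 -> U5 -> U1
  P2: U8 <- U4 -> U9 <- U7 -> U5 -> U1
Each backdoor path contains an unconditioned collider, so every path is already blocked with the empty conditioning set:
  P1: blocked at collider U9 (neither it nor any descendant is in the conditioning set).
  P2: blocked at collider U9 (neither it nor any descendant is in the conditioning set).
The empty set is therefore the unique smallest valid set.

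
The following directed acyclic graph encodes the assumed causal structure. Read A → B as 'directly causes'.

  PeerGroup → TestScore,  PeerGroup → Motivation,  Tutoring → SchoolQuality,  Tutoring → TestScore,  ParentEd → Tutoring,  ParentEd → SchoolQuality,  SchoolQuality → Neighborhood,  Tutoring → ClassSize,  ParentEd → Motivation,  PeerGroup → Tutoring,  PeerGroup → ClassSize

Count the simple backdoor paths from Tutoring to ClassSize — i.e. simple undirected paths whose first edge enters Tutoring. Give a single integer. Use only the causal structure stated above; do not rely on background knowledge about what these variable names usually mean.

A backdoor path from Tutoring to ClassSize is any simple undirected path whose first edge points into Tutoring (i.e. leaves Tutoring via a parent).
Parents of Tutoring: {ParentEd, PeerGroup}.
Enumerating:
  P1: Tutoring <- PeerGroup -> ClassSize
  P2: Tutoring <- ParentEd -> Motivation <- PeerGroup -> ClassSize
That exhausts the simple backdoor paths. Count: 2.

2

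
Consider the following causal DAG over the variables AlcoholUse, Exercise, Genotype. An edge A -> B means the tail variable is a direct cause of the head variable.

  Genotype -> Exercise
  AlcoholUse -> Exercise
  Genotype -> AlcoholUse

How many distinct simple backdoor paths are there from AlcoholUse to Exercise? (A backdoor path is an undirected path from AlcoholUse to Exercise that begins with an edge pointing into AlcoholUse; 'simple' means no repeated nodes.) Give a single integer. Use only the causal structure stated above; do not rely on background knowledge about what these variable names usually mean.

1

A backdoor path from AlcoholUse to Exercise is any simple undirected path whose first edge points into AlcoholUse (i.e. leaves AlcoholUse via a parent).
Parents of AlcoholUse: {Genotype}.
Enumerating:
  P1: AlcoholUse <- Genotype -> Exercise
That exhausts the simple backdoor paths. Count: 1.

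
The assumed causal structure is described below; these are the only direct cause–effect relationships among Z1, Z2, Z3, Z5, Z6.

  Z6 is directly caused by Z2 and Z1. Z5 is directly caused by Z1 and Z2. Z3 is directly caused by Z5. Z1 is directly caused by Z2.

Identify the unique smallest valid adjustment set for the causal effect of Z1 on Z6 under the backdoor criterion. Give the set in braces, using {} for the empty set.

{Z2}

Variables eligible for adjustment (non-descendants of Z1, excluding Z1 and Z6): {Z2}.
Backdoor paths from Z1 to Z6:
  P1: Z1 <- Z2 -> Z6
The empty set is not sufficient: P1 (Z1 <- Z2 -> Z6) has no collider blocking it and no conditioned non-collider, so it is open.
Try {Z2}:
  P1: blocked at fork node Z2 ∈ conditioning set.
{Z2} contains no descendant of Z1 and blocks every backdoor path.
{Z2} is the unique smallest valid adjustment set.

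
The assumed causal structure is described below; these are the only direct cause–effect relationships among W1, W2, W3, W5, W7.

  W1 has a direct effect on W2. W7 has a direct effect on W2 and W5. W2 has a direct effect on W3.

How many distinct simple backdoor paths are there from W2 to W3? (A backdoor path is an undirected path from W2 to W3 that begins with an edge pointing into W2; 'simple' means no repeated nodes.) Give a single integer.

A backdoor path from W2 to W3 is any simple undirected path whose first edge points into W2 (i.e. leaves W2 via a parent).
Parents of W2: {W1, W7}.
No simple path from any parent of W2 reaches W3 without revisiting W2, so there are no backdoor paths.

0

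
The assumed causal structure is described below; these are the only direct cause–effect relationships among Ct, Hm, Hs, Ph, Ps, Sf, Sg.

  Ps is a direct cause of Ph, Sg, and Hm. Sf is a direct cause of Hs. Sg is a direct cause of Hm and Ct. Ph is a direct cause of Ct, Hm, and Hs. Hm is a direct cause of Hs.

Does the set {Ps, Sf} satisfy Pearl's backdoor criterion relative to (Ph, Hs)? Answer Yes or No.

Yes

Backdoor paths from Ph to Hs (paths whose first edge points into Ph):
  P1: Ph <- Ps -> Sg -> Hm -> Hs
  P2: Ph <- Ps -> Hm -> Hs
Condition 1 (no descendant of Ph in the set): holds — descendants of Ph are {Ct, Hm, Hs}; none are in {Ps, Sf}.
Condition 2 (every backdoor path blocked by {Ps, Sf}):
  P1: blocked at fork node Ps ∈ conditioning set.
  P2: blocked at fork node Ps ∈ conditioning set.
{Ps, Sf} satisfies the backdoor criterion.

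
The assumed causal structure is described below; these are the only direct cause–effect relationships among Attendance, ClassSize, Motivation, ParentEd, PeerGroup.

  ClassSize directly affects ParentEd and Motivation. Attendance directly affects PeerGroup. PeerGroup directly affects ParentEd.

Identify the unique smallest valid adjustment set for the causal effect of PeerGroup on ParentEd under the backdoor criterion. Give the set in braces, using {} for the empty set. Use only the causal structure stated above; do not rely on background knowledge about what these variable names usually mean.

Variables eligible for adjustment (non-descendants of PeerGroup, excluding PeerGroup and ParentEd): {Attendance, ClassSize, Motivation}.
Backdoor paths from PeerGroup to ParentEd:
  (none)
With no backdoor paths the empty set already satisfies the criterion, and it is trivially minimal.

{}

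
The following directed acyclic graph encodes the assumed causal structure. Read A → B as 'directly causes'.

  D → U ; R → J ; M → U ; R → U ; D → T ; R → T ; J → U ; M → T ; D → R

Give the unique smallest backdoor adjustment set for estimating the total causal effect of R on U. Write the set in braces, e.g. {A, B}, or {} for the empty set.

{D}

Variables eligible for adjustment (non-descendants of R, excluding R and U): {D, M}.
Backdoor paths from R to U:
  P1: R <- D -> T <- M -> U
  P2: R <- D -> U
The empty set is not sufficient: P2 (R <- D -> U) has no collider blocking it and no conditioned non-collider, so it is open.
Try {D}:
  P1: blocked at fork node D ∈ conditioning set.
  P2: blocked at fork node D ∈ conditioning set.
{D} contains no descendant of R and blocks every backdoor path.
No other singleton works — e.g. {M} leaves P2 open — so {D} is the unique smallest valid adjustment set.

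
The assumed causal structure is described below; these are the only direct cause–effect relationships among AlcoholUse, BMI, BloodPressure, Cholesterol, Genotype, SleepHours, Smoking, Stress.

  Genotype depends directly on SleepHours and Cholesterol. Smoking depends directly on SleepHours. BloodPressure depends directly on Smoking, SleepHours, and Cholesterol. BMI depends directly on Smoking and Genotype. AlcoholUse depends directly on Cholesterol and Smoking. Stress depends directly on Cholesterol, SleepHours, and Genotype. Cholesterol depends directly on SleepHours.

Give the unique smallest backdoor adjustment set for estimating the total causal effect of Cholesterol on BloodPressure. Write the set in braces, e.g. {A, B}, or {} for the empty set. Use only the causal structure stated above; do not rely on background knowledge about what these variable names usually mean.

{SleepHours}

Variables eligible for adjustment (non-descendants of Cholesterol, excluding Cholesterol and BloodPressure): {SleepHours, Smoking}.
Backdoor paths from Cholesterol to BloodPressure:
  P1: Cholesterol <- SleepHours -> Smoking -> BloodPressure
  P2: Cholesterol <- SleepHours -> Genotype -> BMI <- Smoking -> BloodPressure
  P3: Cholesterol <- SleepHours -> Stress <- Genotype -> BMI <- Smoking -> BloodPressure
  P4: Cholesterol <- SleepHours -> BloodPressure
The empty set is not sufficient: P1 (Cholesterol <- SleepHours -> Smoking -> BloodPressure) has no collider blocking it and no conditioned non-collider, so it is open.
Try {SleepHours}:
  P1: blocked at fork node SleepHours ∈ conditioning set.
  P2: blocked at fork node SleepHours ∈ conditioning set.
  P3: blocked at fork node SleepHours ∈ conditioning set.
  P4: blocked at fork node SleepHours ∈ conditioning set.
{SleepHours} contains no descendant of Cholesterol and blocks every backdoor path.
No other singleton works — e.g. {Smoking} leaves P4 open — so {SleepHours} is the unique smallest valid adjustment set.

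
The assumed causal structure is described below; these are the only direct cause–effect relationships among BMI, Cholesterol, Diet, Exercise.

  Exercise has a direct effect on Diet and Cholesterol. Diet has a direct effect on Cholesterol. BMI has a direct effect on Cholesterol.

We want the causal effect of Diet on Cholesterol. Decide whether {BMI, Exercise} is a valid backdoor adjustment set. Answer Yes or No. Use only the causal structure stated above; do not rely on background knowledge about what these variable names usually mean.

Backdoor paths from Diet to Cholesterol (paths whose first edge points into Diet):
  P1: Diet <- Exercise -> Cholesterol
Condition 1 (no descendant of Diet in the set): holds — descendants of Diet are {Cholesterol}; none are in {BMI, Exercise}.
Condition 2 (every backdoor path blocked by {BMI, Exercise}):
  P1: blocked at fork node Exercise ∈ conditioning set.
{BMI, Exercise} satisfies the backdoor criterion.

Yes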